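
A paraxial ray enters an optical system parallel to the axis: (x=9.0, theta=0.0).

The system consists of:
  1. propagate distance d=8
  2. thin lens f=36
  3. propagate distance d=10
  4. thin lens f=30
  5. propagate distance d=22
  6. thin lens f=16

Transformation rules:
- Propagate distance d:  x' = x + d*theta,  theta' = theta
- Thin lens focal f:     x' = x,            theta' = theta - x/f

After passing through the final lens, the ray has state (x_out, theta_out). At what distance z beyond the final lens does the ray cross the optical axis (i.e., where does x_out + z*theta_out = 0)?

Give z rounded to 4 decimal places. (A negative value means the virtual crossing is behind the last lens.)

Initial: x=9.0000 theta=0.0000
After 1 (propagate distance d=8): x=9.0000 theta=0.0000
After 2 (thin lens f=36): x=9.0000 theta=-0.2500
After 3 (propagate distance d=10): x=6.5000 theta=-0.2500
After 4 (thin lens f=30): x=6.5000 theta=-7/15 (≈-0.4667)
After 5 (propagate distance d=22): x=-113/30 (≈-3.7667) theta=-7/15 (≈-0.4667)
After 6 (thin lens f=16): x=-113/30 (≈-3.7667) theta=-37/160 (≈-0.2313)
z_focus = -x_out/theta_out = -(-113/30)/(-37/160) = -1808/111 ≈ -16.2883
Rounded to 4 decimal places: z = -16.2883

Answer: -16.2883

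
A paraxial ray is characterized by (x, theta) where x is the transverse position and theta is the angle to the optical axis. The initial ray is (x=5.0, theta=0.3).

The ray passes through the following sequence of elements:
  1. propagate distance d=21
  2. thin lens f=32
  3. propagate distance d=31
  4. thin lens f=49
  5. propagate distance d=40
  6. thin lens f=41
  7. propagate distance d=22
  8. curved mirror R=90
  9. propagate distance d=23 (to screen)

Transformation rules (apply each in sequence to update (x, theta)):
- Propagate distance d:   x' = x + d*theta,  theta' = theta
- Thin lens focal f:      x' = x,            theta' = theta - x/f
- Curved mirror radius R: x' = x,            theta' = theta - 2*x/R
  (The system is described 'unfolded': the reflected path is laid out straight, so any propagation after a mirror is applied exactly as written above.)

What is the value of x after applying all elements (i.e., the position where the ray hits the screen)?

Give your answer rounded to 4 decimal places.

Answer: -8.3255

Derivation:
Initial: x=5.0000 theta=0.3000
After 1 (propagate distance d=21): x=11.3000 theta=0.3000
After 2 (thin lens f=32): x=11.3000 theta=-17/320 (≈-0.0531)
After 3 (propagate distance d=31): x=3089/320 (≈9.6531) theta=-17/320 (≈-0.0531)
After 4 (thin lens f=49): x=3089/320 (≈9.6531) theta=-1961/7840 (≈-0.2501)
After 5 (propagate distance d=40): x=-5519/15680 (≈-0.3520) theta=-1961/7840 (≈-0.2501)
After 6 (thin lens f=41): x=-5519/15680 (≈-0.3520) theta=-155283/642880 (≈-0.2415)
After 7 (propagate distance d=22): x=-728501/128576 (≈-5.6659) theta=-155283/642880 (≈-0.2415)
After 8 (curved mirror R=90): x=-728501/128576 (≈-5.6659) theta=-6827/59040 (≈-0.1156)
After 9 (propagate distance d=23 (to screen)): x=-48170603/5785920 (≈-8.3255) theta=-6827/59040 (≈-0.1156)
Rounded to 4 decimal places: x = -8.3255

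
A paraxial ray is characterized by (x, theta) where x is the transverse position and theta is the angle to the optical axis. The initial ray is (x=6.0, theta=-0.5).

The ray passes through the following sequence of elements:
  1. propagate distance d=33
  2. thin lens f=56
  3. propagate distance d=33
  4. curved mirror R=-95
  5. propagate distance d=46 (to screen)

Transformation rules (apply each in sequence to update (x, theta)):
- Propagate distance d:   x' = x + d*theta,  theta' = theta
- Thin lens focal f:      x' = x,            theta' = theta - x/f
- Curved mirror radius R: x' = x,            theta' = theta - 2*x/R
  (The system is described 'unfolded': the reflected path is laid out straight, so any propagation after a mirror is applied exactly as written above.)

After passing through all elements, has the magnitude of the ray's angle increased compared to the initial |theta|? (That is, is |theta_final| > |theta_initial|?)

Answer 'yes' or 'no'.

Initial: x=6.0000 theta=-0.5000
After 1 (propagate distance d=33): x=-10.5000 theta=-0.5000
After 2 (thin lens f=56): x=-10.5000 theta=-0.3125
After 3 (propagate distance d=33): x=-20.8125 theta=-0.3125
After 4 (curved mirror R=-95): x=-20.8125 theta=-1141/1520 (≈-0.7507)
After 5 (propagate distance d=46 (to screen)): x=-84121/1520 (≈-55.3428) theta=-1141/1520 (≈-0.7507)
|theta_initial|=0.5000 |theta_final|=1141/1520 (≈0.7507) -> increased

Answer: yes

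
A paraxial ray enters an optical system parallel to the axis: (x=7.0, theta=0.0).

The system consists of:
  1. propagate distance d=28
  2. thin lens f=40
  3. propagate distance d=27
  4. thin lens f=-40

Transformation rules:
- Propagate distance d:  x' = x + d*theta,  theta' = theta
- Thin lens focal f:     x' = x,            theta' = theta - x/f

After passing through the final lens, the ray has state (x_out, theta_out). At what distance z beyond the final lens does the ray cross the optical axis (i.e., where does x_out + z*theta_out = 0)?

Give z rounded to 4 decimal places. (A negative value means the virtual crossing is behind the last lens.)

Initial: x=7.0000 theta=0.0000
After 1 (propagate distance d=28): x=7.0000 theta=0.0000
After 2 (thin lens f=40): x=7.0000 theta=-0.1750
After 3 (propagate distance d=27): x=2.2750 theta=-0.1750
After 4 (thin lens f=-40): x=2.2750 theta=-189/1600 (≈-0.1181)
z_focus = -x_out/theta_out = -(2.2750)/(-189/1600) = 520/27 ≈ 19.2593
Rounded to 4 decimal places: z = 19.2593

Answer: 19.2593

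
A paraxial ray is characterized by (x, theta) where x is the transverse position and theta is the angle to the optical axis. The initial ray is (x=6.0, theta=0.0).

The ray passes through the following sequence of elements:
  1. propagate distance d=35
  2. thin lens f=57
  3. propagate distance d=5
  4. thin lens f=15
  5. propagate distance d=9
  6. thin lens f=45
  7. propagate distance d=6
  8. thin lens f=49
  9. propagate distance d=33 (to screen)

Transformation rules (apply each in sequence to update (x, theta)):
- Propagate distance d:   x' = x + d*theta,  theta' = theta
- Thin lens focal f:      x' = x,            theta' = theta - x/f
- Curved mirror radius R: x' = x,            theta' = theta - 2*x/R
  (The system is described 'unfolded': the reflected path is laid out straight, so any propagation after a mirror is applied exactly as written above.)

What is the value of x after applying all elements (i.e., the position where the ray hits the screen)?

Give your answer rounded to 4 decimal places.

Answer: -16.9963

Derivation:
Initial: x=6.0000 theta=0.0000
After 1 (propagate distance d=35): x=6.0000 theta=0.0000
After 2 (thin lens f=57): x=6.0000 theta=-2/19 (≈-0.1053)
After 3 (propagate distance d=5): x=104/19 (≈5.4737) theta=-2/19 (≈-0.1053)
After 4 (thin lens f=15): x=104/19 (≈5.4737) theta=-134/285 (≈-0.4702)
After 5 (propagate distance d=9): x=118/95 (≈1.2421) theta=-134/285 (≈-0.4702)
After 6 (thin lens f=45): x=118/95 (≈1.2421) theta=-112/225 (≈-0.4978)
After 7 (propagate distance d=6): x=-2486/1425 (≈-1.7446) theta=-112/225 (≈-0.4978)
After 8 (thin lens f=49): x=-2486/1425 (≈-1.7446) theta=-96814/209475 (≈-0.4622)
After 9 (propagate distance d=33 (to screen)): x=-1186768/69825 (≈-16.9963) theta=-96814/209475 (≈-0.4622)
Rounded to 4 decimal places: x = -16.9963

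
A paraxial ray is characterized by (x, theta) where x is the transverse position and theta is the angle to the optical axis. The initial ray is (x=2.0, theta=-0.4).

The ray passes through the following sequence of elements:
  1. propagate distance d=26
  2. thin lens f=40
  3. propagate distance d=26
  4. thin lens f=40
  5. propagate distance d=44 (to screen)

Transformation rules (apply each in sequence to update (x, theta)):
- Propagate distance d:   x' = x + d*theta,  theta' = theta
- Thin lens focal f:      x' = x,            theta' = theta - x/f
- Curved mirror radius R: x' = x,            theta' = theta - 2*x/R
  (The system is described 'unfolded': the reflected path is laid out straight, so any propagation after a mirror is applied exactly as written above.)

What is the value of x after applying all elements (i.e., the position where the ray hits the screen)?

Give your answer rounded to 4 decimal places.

Initial: x=2.0000 theta=-0.4000
After 1 (propagate distance d=26): x=-8.4000 theta=-0.4000
After 2 (thin lens f=40): x=-8.4000 theta=-0.1900
After 3 (propagate distance d=26): x=-13.3400 theta=-0.1900
After 4 (thin lens f=40): x=-13.3400 theta=0.1435
After 5 (propagate distance d=44 (to screen)): x=-7.0260 theta=0.1435
Rounded to 4 decimal places: x = -7.0260

Answer: -7.0260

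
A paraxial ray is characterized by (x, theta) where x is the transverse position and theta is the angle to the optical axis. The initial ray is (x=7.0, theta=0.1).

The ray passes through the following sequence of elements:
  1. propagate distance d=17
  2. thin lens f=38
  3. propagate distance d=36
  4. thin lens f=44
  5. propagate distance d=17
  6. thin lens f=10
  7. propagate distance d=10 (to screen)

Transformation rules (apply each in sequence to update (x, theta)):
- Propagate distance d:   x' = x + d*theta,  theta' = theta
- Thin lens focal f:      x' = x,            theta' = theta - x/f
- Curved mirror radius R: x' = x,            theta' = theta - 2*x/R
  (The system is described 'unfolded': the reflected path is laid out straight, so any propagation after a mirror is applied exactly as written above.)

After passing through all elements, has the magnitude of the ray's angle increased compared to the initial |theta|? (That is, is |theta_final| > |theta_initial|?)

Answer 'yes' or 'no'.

Initial: x=7.0000 theta=0.1000
After 1 (propagate distance d=17): x=8.7000 theta=0.1000
After 2 (thin lens f=38): x=8.7000 theta=-49/380 (≈-0.1289)
After 3 (propagate distance d=36): x=771/190 (≈4.0579) theta=-49/380 (≈-0.1289)
After 4 (thin lens f=44): x=771/190 (≈4.0579) theta=-1849/8360 (≈-0.2212)
After 5 (propagate distance d=17): x=2491/8360 (≈0.2980) theta=-1849/8360 (≈-0.2212)
After 6 (thin lens f=10): x=2491/8360 (≈0.2980) theta=-20981/83600 (≈-0.2510)
After 7 (propagate distance d=10 (to screen)): x=-1849/836 (≈-2.2117) theta=-20981/83600 (≈-0.2510)
|theta_initial|=0.1000 |theta_final|=20981/83600 (≈0.2510) -> increased

Answer: yes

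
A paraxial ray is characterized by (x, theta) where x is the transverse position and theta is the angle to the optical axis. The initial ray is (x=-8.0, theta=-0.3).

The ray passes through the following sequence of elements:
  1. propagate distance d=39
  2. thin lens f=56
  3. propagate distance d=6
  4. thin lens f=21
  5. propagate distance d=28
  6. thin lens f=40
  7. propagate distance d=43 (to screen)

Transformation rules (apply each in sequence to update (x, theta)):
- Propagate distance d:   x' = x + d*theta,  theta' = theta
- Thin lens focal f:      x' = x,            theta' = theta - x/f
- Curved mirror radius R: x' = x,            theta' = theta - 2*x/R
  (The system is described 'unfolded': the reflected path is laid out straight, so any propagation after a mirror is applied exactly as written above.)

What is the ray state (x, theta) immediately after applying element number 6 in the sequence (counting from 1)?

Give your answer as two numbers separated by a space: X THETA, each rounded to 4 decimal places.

Initial: x=-8.0000 theta=-0.3000
After 1 (propagate distance d=39): x=-19.7000 theta=-0.3000
After 2 (thin lens f=56): x=-19.7000 theta=29/560 (≈0.0518)
After 3 (propagate distance d=6): x=-5429/280 (≈-19.3893) theta=29/560 (≈0.0518)
After 4 (thin lens f=21): x=-5429/280 (≈-19.3893) theta=11467/11760 (≈0.9751)
After 5 (propagate distance d=28): x=6647/840 (≈7.9131) theta=11467/11760 (≈0.9751)
After 6 (thin lens f=40): x=6647/840 (≈7.9131) theta=60937/78400 (≈0.7773)
Rounded to 4 decimal places: x = 7.9131, theta = 0.7773

Answer: 7.9131 0.7773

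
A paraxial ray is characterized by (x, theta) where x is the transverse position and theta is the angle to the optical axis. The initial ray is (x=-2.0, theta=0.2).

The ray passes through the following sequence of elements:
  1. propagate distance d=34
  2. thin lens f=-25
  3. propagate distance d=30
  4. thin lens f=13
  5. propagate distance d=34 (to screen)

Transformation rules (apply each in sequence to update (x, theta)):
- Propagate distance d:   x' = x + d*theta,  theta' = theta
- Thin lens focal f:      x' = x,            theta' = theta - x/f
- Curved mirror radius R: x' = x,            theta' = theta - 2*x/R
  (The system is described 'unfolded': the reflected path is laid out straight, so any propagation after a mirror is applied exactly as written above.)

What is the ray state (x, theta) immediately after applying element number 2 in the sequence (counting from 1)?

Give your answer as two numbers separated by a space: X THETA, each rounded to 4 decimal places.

Initial: x=-2.0000 theta=0.2000
After 1 (propagate distance d=34): x=4.8000 theta=0.2000
After 2 (thin lens f=-25): x=4.8000 theta=0.3920
Rounded to 4 decimal places: x = 4.8000, theta = 0.3920

Answer: 4.8000 0.3920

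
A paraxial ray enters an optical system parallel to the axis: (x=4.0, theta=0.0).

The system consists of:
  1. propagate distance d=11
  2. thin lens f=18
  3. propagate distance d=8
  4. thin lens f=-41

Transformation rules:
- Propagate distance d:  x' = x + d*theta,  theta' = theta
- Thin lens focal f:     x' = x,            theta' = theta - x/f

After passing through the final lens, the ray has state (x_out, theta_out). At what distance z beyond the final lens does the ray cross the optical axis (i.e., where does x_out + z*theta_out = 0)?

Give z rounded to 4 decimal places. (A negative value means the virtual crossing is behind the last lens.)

Initial: x=4.0000 theta=0.0000
After 1 (propagate distance d=11): x=4.0000 theta=0.0000
After 2 (thin lens f=18): x=4.0000 theta=-2/9 (≈-0.2222)
After 3 (propagate distance d=8): x=20/9 (≈2.2222) theta=-2/9 (≈-0.2222)
After 4 (thin lens f=-41): x=20/9 (≈2.2222) theta=-62/369 (≈-0.1680)
z_focus = -x_out/theta_out = -(20/9)/(-62/369) = 410/31 ≈ 13.2258
Rounded to 4 decimal places: z = 13.2258

Answer: 13.2258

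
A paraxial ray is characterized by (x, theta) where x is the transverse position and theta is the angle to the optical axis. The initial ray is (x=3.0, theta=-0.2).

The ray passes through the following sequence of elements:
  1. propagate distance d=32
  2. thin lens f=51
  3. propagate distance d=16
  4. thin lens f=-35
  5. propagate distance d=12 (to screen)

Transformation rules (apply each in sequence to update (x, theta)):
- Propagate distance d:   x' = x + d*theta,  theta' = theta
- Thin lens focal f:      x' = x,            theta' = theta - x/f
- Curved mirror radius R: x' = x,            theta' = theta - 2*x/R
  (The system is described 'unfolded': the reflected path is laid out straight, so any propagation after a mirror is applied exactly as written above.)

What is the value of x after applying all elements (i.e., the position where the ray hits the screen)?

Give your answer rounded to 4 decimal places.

Answer: -9.0305

Derivation:
Initial: x=3.0000 theta=-0.2000
After 1 (propagate distance d=32): x=-3.4000 theta=-0.2000
After 2 (thin lens f=51): x=-3.4000 theta=-2/15 (≈-0.1333)
After 3 (propagate distance d=16): x=-83/15 (≈-5.5333) theta=-2/15 (≈-0.1333)
After 4 (thin lens f=-35): x=-83/15 (≈-5.5333) theta=-51/175 (≈-0.2914)
After 5 (propagate distance d=12 (to screen)): x=-4741/525 (≈-9.0305) theta=-51/175 (≈-0.2914)
Rounded to 4 decimal places: x = -9.0305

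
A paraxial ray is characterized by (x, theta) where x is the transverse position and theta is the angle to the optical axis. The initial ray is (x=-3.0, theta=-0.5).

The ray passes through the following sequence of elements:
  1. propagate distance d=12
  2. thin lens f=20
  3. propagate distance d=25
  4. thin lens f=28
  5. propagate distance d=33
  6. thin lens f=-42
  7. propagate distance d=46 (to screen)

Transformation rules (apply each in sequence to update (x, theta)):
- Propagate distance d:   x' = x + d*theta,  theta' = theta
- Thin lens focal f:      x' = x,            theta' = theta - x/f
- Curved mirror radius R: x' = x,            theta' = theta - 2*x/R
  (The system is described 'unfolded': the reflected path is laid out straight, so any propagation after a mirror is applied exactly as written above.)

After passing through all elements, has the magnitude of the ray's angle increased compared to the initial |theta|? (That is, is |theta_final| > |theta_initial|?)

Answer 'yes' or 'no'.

Answer: no

Derivation:
Initial: x=-3.0000 theta=-0.5000
After 1 (propagate distance d=12): x=-9.0000 theta=-0.5000
After 2 (thin lens f=20): x=-9.0000 theta=-0.0500
After 3 (propagate distance d=25): x=-10.2500 theta=-0.0500
After 4 (thin lens f=28): x=-10.2500 theta=177/560 (≈0.3161)
After 5 (propagate distance d=33): x=101/560 (≈0.1804) theta=177/560 (≈0.3161)
After 6 (thin lens f=-42): x=101/560 (≈0.1804) theta=1507/4704 (≈0.3204)
After 7 (propagate distance d=46 (to screen)): x=87713/5880 (≈14.9172) theta=1507/4704 (≈0.3204)
|theta_initial|=0.5000 |theta_final|=1507/4704 (≈0.3204) -> not increased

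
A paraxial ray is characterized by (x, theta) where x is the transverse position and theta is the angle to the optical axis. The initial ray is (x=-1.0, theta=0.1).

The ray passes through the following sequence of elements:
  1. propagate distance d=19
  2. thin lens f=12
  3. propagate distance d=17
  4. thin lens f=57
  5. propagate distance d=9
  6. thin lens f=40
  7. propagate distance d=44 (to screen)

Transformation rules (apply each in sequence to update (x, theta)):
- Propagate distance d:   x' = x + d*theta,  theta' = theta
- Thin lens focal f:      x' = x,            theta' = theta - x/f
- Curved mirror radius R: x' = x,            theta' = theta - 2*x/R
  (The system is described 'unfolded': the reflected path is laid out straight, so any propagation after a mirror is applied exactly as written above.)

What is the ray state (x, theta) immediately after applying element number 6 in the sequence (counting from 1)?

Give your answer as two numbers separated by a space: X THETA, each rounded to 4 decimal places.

Initial: x=-1.0000 theta=0.1000
After 1 (propagate distance d=19): x=0.9000 theta=0.1000
After 2 (thin lens f=12): x=0.9000 theta=0.0250
After 3 (propagate distance d=17): x=1.3250 theta=0.0250
After 4 (thin lens f=57): x=1.3250 theta=1/570 (≈0.0018)
After 5 (propagate distance d=9): x=1019/760 (≈1.3408) theta=1/570 (≈0.0018)
After 6 (thin lens f=40): x=1019/760 (≈1.3408) theta=-2897/91200 (≈-0.0318)
Rounded to 4 decimal places: x = 1.3408, theta = -0.0318

Answer: 1.3408 -0.0318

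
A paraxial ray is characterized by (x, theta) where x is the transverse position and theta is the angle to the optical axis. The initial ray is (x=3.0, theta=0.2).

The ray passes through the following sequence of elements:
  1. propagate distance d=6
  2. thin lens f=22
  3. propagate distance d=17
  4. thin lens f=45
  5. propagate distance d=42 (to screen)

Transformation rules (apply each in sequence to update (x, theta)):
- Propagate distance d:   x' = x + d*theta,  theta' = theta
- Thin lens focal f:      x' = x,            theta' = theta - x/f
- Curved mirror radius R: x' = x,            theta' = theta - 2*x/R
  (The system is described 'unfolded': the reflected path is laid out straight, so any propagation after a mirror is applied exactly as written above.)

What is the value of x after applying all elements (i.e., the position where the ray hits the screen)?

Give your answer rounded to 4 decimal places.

Initial: x=3.0000 theta=0.2000
After 1 (propagate distance d=6): x=4.2000 theta=0.2000
After 2 (thin lens f=22): x=4.2000 theta=1/110 (≈0.0091)
After 3 (propagate distance d=17): x=479/110 (≈4.3545) theta=1/110 (≈0.0091)
After 4 (thin lens f=45): x=479/110 (≈4.3545) theta=-217/2475 (≈-0.0877)
After 5 (propagate distance d=42 (to screen)): x=1109/1650 (≈0.6721) theta=-217/2475 (≈-0.0877)
Rounded to 4 decimal places: x = 0.6721

Answer: 0.6721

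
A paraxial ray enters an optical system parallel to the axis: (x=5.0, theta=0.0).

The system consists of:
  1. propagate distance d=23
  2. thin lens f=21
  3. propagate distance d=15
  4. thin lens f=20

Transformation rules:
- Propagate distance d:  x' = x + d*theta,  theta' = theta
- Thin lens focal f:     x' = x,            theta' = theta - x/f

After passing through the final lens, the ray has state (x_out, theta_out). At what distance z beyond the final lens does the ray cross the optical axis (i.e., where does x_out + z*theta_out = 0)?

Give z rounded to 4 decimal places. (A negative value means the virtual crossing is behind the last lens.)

Initial: x=5.0000 theta=0.0000
After 1 (propagate distance d=23): x=5.0000 theta=0.0000
After 2 (thin lens f=21): x=5.0000 theta=-5/21 (≈-0.2381)
After 3 (propagate distance d=15): x=10/7 (≈1.4286) theta=-5/21 (≈-0.2381)
After 4 (thin lens f=20): x=10/7 (≈1.4286) theta=-13/42 (≈-0.3095)
z_focus = -x_out/theta_out = -(10/7)/(-13/42) = 60/13 ≈ 4.6154
Rounded to 4 decimal places: z = 4.6154

Answer: 4.6154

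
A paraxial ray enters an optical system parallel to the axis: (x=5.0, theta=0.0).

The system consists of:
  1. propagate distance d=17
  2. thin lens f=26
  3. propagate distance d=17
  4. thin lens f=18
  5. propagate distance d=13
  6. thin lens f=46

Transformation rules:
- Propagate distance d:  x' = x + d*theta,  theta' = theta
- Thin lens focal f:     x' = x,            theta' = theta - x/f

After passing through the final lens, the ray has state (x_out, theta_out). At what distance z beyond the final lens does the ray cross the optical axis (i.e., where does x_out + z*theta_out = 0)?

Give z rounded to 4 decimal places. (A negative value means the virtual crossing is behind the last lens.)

Answer: -8.2564

Derivation:
Initial: x=5.0000 theta=0.0000
After 1 (propagate distance d=17): x=5.0000 theta=0.0000
After 2 (thin lens f=26): x=5.0000 theta=-5/26 (≈-0.1923)
After 3 (propagate distance d=17): x=45/26 (≈1.7308) theta=-5/26 (≈-0.1923)
After 4 (thin lens f=18): x=45/26 (≈1.7308) theta=-15/52 (≈-0.2885)
After 5 (propagate distance d=13): x=-105/52 (≈-2.0192) theta=-15/52 (≈-0.2885)
After 6 (thin lens f=46): x=-105/52 (≈-2.0192) theta=-45/184 (≈-0.2446)
z_focus = -x_out/theta_out = -(-105/52)/(-45/184) = -322/39 ≈ -8.2564
Rounded to 4 decimal places: z = -8.2564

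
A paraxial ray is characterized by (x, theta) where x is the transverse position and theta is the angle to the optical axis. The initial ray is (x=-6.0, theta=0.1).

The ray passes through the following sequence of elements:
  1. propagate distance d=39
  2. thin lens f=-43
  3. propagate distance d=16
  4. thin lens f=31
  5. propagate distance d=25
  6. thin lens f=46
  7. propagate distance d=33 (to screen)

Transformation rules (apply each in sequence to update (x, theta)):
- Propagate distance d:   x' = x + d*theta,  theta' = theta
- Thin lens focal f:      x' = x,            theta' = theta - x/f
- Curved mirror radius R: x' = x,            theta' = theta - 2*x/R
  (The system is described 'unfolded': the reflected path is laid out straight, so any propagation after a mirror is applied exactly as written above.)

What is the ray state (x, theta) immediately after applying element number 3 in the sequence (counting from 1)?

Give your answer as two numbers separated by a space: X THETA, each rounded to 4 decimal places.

Initial: x=-6.0000 theta=0.1000
After 1 (propagate distance d=39): x=-2.1000 theta=0.1000
After 2 (thin lens f=-43): x=-2.1000 theta=11/215 (≈0.0512)
After 3 (propagate distance d=16): x=-551/430 (≈-1.2814) theta=11/215 (≈0.0512)
Rounded to 4 decimal places: x = -1.2814, theta = 0.0512

Answer: -1.2814 0.0512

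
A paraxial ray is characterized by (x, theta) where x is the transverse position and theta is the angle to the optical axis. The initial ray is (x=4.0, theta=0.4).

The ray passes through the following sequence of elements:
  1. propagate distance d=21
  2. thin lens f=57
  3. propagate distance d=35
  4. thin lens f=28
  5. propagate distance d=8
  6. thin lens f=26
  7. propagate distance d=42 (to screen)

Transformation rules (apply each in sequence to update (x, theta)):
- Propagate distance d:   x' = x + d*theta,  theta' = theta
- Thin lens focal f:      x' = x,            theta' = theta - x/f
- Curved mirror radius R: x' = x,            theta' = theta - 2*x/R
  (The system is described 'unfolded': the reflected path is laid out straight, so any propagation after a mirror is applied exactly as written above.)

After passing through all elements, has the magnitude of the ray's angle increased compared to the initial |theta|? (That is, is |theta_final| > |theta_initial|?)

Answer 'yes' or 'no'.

Answer: yes

Derivation:
Initial: x=4.0000 theta=0.4000
After 1 (propagate distance d=21): x=12.4000 theta=0.4000
After 2 (thin lens f=57): x=12.4000 theta=52/285 (≈0.1825)
After 3 (propagate distance d=35): x=5354/285 (≈18.7860) theta=52/285 (≈0.1825)
After 4 (thin lens f=28): x=5354/285 (≈18.7860) theta=-1949/3990 (≈-0.4885)
After 5 (propagate distance d=8): x=9894/665 (≈14.8782) theta=-1949/3990 (≈-0.4885)
After 6 (thin lens f=26): x=9894/665 (≈14.8782) theta=-55019/51870 (≈-1.0607)
After 7 (propagate distance d=42 (to screen)): x=-256511/8645 (≈-29.6716) theta=-55019/51870 (≈-1.0607)
|theta_initial|=0.4000 |theta_final|=55019/51870 (≈1.0607) -> increased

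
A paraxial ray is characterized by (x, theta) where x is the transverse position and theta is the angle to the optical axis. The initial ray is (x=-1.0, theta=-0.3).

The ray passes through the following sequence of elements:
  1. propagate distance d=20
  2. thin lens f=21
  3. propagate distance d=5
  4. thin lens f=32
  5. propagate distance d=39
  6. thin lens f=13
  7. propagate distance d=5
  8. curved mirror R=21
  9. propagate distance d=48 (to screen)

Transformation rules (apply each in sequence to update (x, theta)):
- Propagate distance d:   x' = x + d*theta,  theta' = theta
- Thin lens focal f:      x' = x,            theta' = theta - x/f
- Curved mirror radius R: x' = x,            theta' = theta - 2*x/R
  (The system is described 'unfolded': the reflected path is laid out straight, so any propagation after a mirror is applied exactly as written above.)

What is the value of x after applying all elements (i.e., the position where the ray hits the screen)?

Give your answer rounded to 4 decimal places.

Answer: -9.0201

Derivation:
Initial: x=-1.0000 theta=-0.3000
After 1 (propagate distance d=20): x=-7.0000 theta=-0.3000
After 2 (thin lens f=21): x=-7.0000 theta=1/30 (≈0.0333)
After 3 (propagate distance d=5): x=-41/6 (≈-6.8333) theta=1/30 (≈0.0333)
After 4 (thin lens f=32): x=-41/6 (≈-6.8333) theta=79/320 (≈0.2469)
After 5 (propagate distance d=39): x=2683/960 (≈2.7948) theta=79/320 (≈0.2469)
After 6 (thin lens f=13): x=2683/960 (≈2.7948) theta=199/6240 (≈0.0319)
After 7 (propagate distance d=5): x=36869/12480 (≈2.9542) theta=199/6240 (≈0.0319)
After 8 (curved mirror R=21): x=36869/12480 (≈2.9542) theta=-467/1872 (≈-0.2495)
After 9 (propagate distance d=48 (to screen)): x=-112571/12480 (≈-9.0201) theta=-467/1872 (≈-0.2495)
Rounded to 4 decimal places: x = -9.0201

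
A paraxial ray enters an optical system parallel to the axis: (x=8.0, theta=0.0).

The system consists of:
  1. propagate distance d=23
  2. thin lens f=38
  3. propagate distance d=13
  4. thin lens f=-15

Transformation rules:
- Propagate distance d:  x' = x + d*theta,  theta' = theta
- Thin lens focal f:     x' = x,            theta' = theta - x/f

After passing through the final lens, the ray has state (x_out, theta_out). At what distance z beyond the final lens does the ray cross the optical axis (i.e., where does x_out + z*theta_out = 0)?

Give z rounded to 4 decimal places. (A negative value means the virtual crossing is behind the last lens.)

Initial: x=8.0000 theta=0.0000
After 1 (propagate distance d=23): x=8.0000 theta=0.0000
After 2 (thin lens f=38): x=8.0000 theta=-4/19 (≈-0.2105)
After 3 (propagate distance d=13): x=100/19 (≈5.2632) theta=-4/19 (≈-0.2105)
After 4 (thin lens f=-15): x=100/19 (≈5.2632) theta=8/57 (≈0.1404)
z_focus = -x_out/theta_out = -(100/19)/(8/57) = -37.5000
Rounded to 4 decimal places: z = -37.5000

Answer: -37.5000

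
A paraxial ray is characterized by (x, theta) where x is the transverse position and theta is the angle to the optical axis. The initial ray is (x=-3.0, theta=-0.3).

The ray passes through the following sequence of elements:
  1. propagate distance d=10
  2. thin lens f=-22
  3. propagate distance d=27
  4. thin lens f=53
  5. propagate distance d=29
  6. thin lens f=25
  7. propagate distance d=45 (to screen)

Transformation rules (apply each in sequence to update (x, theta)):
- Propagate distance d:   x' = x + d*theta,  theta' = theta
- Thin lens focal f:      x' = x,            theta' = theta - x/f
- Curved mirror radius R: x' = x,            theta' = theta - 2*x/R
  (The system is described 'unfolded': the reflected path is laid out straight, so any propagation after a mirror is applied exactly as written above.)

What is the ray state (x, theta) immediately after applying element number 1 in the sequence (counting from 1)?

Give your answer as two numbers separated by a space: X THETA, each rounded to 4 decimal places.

Initial: x=-3.0000 theta=-0.3000
After 1 (propagate distance d=10): x=-6.0000 theta=-0.3000
Rounded to 4 decimal places: x = -6.0000, theta = -0.3000

Answer: -6.0000 -0.3000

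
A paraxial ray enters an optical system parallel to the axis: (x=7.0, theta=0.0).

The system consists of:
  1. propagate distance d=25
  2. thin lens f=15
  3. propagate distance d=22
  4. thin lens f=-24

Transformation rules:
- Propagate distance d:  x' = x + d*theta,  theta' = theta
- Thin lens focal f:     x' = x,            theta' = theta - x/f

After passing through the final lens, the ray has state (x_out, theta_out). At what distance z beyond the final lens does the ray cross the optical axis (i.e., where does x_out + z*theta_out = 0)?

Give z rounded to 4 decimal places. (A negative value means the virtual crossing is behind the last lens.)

Initial: x=7.0000 theta=0.0000
After 1 (propagate distance d=25): x=7.0000 theta=0.0000
After 2 (thin lens f=15): x=7.0000 theta=-7/15 (≈-0.4667)
After 3 (propagate distance d=22): x=-49/15 (≈-3.2667) theta=-7/15 (≈-0.4667)
After 4 (thin lens f=-24): x=-49/15 (≈-3.2667) theta=-217/360 (≈-0.6028)
z_focus = -x_out/theta_out = -(-49/15)/(-217/360) = -168/31 ≈ -5.4194
Rounded to 4 decimal places: z = -5.4194

Answer: -5.4194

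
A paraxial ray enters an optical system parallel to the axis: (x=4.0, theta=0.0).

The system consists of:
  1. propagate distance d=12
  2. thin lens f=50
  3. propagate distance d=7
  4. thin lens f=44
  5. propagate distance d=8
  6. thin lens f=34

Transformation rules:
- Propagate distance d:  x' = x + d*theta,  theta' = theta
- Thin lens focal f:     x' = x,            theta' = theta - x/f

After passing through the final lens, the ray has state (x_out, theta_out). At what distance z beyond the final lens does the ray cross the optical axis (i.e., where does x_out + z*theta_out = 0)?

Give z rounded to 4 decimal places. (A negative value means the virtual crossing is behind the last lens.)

Initial: x=4.0000 theta=0.0000
After 1 (propagate distance d=12): x=4.0000 theta=0.0000
After 2 (thin lens f=50): x=4.0000 theta=-0.0800
After 3 (propagate distance d=7): x=3.4400 theta=-0.0800
After 4 (thin lens f=44): x=3.4400 theta=-87/550 (≈-0.1582)
After 5 (propagate distance d=8): x=598/275 (≈2.1745) theta=-87/550 (≈-0.1582)
After 6 (thin lens f=34): x=598/275 (≈2.1745) theta=-2077/9350 (≈-0.2221)
z_focus = -x_out/theta_out = -(598/275)/(-2077/9350) = 20332/2077 ≈ 9.7891
Rounded to 4 decimal places: z = 9.7891

Answer: 9.7891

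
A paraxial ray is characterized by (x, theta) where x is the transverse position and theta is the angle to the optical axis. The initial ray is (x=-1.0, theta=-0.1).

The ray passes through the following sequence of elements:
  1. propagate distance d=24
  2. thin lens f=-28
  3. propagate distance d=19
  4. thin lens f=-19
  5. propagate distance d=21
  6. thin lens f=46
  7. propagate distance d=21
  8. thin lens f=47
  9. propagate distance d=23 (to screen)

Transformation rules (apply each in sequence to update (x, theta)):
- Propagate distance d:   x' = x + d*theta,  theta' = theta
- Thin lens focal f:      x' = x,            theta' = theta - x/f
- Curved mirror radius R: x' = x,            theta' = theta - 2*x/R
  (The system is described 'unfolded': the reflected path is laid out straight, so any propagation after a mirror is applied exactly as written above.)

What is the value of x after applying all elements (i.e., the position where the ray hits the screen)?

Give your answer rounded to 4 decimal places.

Initial: x=-1.0000 theta=-0.1000
After 1 (propagate distance d=24): x=-3.4000 theta=-0.1000
After 2 (thin lens f=-28): x=-3.4000 theta=-31/140 (≈-0.2214)
After 3 (propagate distance d=19): x=-213/28 (≈-7.6071) theta=-31/140 (≈-0.2214)
After 4 (thin lens f=-19): x=-213/28 (≈-7.6071) theta=-827/1330 (≈-0.6218)
After 5 (propagate distance d=21): x=-54969/2660 (≈-20.6650) theta=-827/1330 (≈-0.6218)
After 6 (thin lens f=46): x=-54969/2660 (≈-20.6650) theta=-4223/24472 (≈-0.1726)
After 7 (propagate distance d=21): x=-2971989/122360 (≈-24.2889) theta=-4223/24472 (≈-0.1726)
After 8 (thin lens f=47): x=-2971989/122360 (≈-24.2889) theta=247448/718865 (≈0.3442)
After 9 (propagate distance d=23 (to screen)): x=-94153051/5750920 (≈-16.3718) theta=247448/718865 (≈0.3442)
Rounded to 4 decimal places: x = -16.3718

Answer: -16.3718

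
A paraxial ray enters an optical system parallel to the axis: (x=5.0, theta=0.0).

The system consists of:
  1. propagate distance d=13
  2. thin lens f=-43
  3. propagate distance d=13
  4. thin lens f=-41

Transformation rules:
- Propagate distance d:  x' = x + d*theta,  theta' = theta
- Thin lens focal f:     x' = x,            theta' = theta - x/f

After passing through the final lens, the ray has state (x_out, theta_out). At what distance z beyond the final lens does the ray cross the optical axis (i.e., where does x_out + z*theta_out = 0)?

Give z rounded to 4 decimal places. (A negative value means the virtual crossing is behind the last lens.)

Answer: -23.6701

Derivation:
Initial: x=5.0000 theta=0.0000
After 1 (propagate distance d=13): x=5.0000 theta=0.0000
After 2 (thin lens f=-43): x=5.0000 theta=5/43 (≈0.1163)
After 3 (propagate distance d=13): x=280/43 (≈6.5116) theta=5/43 (≈0.1163)
After 4 (thin lens f=-41): x=280/43 (≈6.5116) theta=485/1763 (≈0.2751)
z_focus = -x_out/theta_out = -(280/43)/(485/1763) = -2296/97 ≈ -23.6701
Rounded to 4 decimal places: z = -23.6701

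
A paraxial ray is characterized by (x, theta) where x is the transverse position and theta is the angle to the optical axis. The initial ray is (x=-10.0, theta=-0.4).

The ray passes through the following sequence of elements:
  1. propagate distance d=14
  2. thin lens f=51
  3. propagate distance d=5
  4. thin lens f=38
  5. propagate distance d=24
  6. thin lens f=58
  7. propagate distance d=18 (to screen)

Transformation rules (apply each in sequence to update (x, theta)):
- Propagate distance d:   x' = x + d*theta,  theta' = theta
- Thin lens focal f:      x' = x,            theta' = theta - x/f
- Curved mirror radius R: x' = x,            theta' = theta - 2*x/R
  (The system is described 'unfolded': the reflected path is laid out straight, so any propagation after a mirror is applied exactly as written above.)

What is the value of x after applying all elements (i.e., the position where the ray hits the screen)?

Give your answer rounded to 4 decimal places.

Answer: 0.2772

Derivation:
Initial: x=-10.0000 theta=-0.4000
After 1 (propagate distance d=14): x=-15.6000 theta=-0.4000
After 2 (thin lens f=51): x=-15.6000 theta=-8/85 (≈-0.0941)
After 3 (propagate distance d=5): x=-1366/85 (≈-16.0706) theta=-8/85 (≈-0.0941)
After 4 (thin lens f=38): x=-1366/85 (≈-16.0706) theta=531/1615 (≈0.3288)
After 5 (propagate distance d=24): x=-2642/323 (≈-8.1796) theta=531/1615 (≈0.3288)
After 6 (thin lens f=58): x=-2642/323 (≈-8.1796) theta=22004/46835 (≈0.4698)
After 7 (propagate distance d=18 (to screen)): x=12982/46835 (≈0.2772) theta=22004/46835 (≈0.4698)
Rounded to 4 decimal places: x = 0.2772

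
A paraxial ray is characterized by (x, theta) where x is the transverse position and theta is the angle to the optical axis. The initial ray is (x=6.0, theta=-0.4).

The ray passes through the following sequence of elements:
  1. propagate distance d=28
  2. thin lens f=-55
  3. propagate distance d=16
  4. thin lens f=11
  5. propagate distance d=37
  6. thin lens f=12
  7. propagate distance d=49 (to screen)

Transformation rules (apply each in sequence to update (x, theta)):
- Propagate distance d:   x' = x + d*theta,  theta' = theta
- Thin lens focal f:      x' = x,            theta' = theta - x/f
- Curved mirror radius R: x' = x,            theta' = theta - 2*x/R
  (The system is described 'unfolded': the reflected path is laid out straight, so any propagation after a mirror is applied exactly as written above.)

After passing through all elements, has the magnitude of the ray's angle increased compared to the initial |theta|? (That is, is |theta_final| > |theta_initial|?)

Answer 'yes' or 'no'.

Answer: no

Derivation:
Initial: x=6.0000 theta=-0.4000
After 1 (propagate distance d=28): x=-5.2000 theta=-0.4000
After 2 (thin lens f=-55): x=-5.2000 theta=-136/275 (≈-0.4945)
After 3 (propagate distance d=16): x=-3606/275 (≈-13.1127) theta=-136/275 (≈-0.4945)
After 4 (thin lens f=11): x=-3606/275 (≈-13.1127) theta=422/605 (≈0.6975)
After 5 (propagate distance d=37): x=38404/3025 (≈12.6955) theta=422/605 (≈0.6975)
After 6 (thin lens f=12): x=38404/3025 (≈12.6955) theta=-3271/9075 (≈-0.3604)
After 7 (propagate distance d=49 (to screen)): x=-4097/825 (≈-4.9661) theta=-3271/9075 (≈-0.3604)
|theta_initial|=0.4000 |theta_final|=3271/9075 (≈0.3604) -> not increased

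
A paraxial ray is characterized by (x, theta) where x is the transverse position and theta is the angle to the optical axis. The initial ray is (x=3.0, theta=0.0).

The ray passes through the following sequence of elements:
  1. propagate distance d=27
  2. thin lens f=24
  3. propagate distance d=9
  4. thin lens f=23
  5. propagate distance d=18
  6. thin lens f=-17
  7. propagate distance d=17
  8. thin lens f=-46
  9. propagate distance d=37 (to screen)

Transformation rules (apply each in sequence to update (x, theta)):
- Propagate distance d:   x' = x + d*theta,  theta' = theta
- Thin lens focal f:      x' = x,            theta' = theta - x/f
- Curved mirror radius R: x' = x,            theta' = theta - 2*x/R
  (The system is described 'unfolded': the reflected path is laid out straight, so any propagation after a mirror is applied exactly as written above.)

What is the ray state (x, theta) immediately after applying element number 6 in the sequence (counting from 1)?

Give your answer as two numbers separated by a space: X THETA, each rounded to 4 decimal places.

Answer: -1.8424 -0.3149

Derivation:
Initial: x=3.0000 theta=0.0000
After 1 (propagate distance d=27): x=3.0000 theta=0.0000
After 2 (thin lens f=24): x=3.0000 theta=-0.1250
After 3 (propagate distance d=9): x=1.8750 theta=-0.1250
After 4 (thin lens f=23): x=1.8750 theta=-19/92 (≈-0.2065)
After 5 (propagate distance d=18): x=-339/184 (≈-1.8424) theta=-19/92 (≈-0.2065)
After 6 (thin lens f=-17): x=-339/184 (≈-1.8424) theta=-985/3128 (≈-0.3149)
Rounded to 4 decimal places: x = -1.8424, theta = -0.3149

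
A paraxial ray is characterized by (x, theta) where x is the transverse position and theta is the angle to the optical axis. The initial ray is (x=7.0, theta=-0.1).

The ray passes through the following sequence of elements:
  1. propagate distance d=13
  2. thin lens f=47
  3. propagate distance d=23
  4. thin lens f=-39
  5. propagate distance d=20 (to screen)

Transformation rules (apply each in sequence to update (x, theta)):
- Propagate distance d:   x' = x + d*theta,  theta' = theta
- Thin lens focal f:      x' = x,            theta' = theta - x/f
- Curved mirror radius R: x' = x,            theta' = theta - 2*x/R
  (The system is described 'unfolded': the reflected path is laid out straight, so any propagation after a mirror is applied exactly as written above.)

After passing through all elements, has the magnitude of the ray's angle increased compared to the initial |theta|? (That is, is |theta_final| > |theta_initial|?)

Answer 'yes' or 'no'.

Initial: x=7.0000 theta=-0.1000
After 1 (propagate distance d=13): x=5.7000 theta=-0.1000
After 2 (thin lens f=47): x=5.7000 theta=-52/235 (≈-0.2213)
After 3 (propagate distance d=23): x=287/470 (≈0.6106) theta=-52/235 (≈-0.2213)
After 4 (thin lens f=-39): x=287/470 (≈0.6106) theta=-3769/18330 (≈-0.2056)
After 5 (propagate distance d=20 (to screen)): x=-64187/18330 (≈-3.5017) theta=-3769/18330 (≈-0.2056)
|theta_initial|=0.1000 |theta_final|=3769/18330 (≈0.2056) -> increased

Answer: yes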